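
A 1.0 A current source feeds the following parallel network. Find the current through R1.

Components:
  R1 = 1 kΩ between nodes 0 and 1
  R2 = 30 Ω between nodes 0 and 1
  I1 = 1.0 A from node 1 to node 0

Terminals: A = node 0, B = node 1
All resistors sit directly between nodes 0 and 1, so they are in parallel and share one voltage V; the full source current 1 A splits among them.
1/R_par = 1/1000 + 1/30 = 0.03433 S  =>  R_par = 29.13 Ω
V = I × R_par = 1 × 29.13 = 29.13 V
I_R1 = V/R1 = 29.13/1000 = 0.02913 A

Final answer: 0.02913 A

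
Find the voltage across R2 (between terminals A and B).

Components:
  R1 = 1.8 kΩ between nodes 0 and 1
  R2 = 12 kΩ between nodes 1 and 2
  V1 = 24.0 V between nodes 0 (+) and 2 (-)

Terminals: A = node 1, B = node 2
R1 and R2 are in series across V1 (node 0 → node 1 → node 2), and the output A–B is taken across R2, so this is a voltage divider.
Series current: I = V1/(R1 + R2) = 24/(1800 + 12000) = 24/13800 = 0.001739 A
V_R2 = I × R2 = V1 × R2/(R1 + R2) = 24 × 12000/13800 = 20.87 V

Final answer: 20.87 V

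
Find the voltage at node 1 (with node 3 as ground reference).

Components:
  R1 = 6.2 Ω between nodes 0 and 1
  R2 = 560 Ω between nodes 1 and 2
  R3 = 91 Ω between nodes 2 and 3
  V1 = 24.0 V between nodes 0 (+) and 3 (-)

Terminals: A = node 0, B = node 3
Nodal analysis, taking node 3 as the 0 V reference.
Source V1 fixes V_0 = 24 V.
KCL at each unknown node (sum of currents leaving = 0; resistances in Ω):
  Node 1: (V_1 - 24)/6.2 + (V_1 - V_2)/560 = 0
  Node 2: (V_2 - V_1)/560 + (V_2 - 0)/91 = 0
Collecting terms (coefficients in siemens):
  0.1631·V_1 - 0.001786·V_2 = 3.871
  0.01277·V_2 - 0.001786·V_1 = 0
Determinant D = (0.1631)(0.01277) - (-0.001786)(-0.001786) = 0.00208
V_1 = [(3.871)(0.01277) - (-0.001786)(0)]/D = 23.77 V
V_2 = [(0.1631)(0) - (3.871)(-0.001786)]/D = 3.323 V
The requested potential is V_1 = 23.77 V.

Final answer: V_1 = 23.77 V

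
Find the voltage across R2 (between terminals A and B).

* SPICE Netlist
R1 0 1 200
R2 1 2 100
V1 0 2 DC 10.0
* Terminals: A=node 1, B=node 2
R1 and R2 are in series across V1 (node 0 → node 1 → node 2), and the output A–B is taken across R2, so this is a voltage divider.
Series current: I = V1/(R1 + R2) = 10/(200 + 100) = 10/300 = 0.03333 A
V_R2 = I × R2 = V1 × R2/(R1 + R2) = 10 × 100/300 = 3.333 V

Final answer: 3.333 V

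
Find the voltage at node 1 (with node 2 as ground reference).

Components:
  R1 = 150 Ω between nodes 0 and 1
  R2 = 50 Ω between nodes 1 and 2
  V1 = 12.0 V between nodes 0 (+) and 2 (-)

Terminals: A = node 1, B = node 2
Nodal analysis, taking node 2 as the 0 V reference.
Source V1 fixes V_0 = 12 V.
KCL at each unknown node (sum of currents leaving = 0; resistances in Ω):
  Node 1: (V_1 - 12)/150 + (V_1 - 0)/50 = 0
Collecting terms: 0.02667 × V_1 = 0.08  =>  V_1 = 3 V
The requested potential is V_1 = 3 V.

Final answer: V_1 = 3 V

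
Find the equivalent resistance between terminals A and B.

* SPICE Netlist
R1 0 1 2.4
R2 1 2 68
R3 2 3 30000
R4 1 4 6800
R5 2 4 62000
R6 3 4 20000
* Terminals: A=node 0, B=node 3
The network is not a plain series/parallel combination. Inject a 1 A test current into terminal A (node 0) and return it from terminal B (node 3); then R_eq = V_A / (1 A).
Nodal analysis, taking node 3 as the 0 V reference.
Current source I_test pushes 1 A into node 0 and draws it out of node 3.
KCL at each unknown node (sum of currents leaving = 0; resistances in Ω):
  Node 0: (V_0 - V_1)/2.4 - 1 = 0
  Node 1: (V_1 - V_0)/2.4 + (V_1 - V_2)/68 + (V_1 - V_4)/6800 = 0
  Node 2: (V_2 - V_1)/68 + (V_2 - 0)/30000 + (V_2 - V_4)/62000 = 0
  Node 4: (V_4 - V_1)/6800 + (V_4 - V_2)/62000 + (V_4 - 0)/20000 = 0
Collecting terms (coefficients in siemens):
  0.4167·V_0 - 0.4167·V_1 = 1
  0.4315·V_1 - 0.4167·V_0 - 0.01471·V_2 - 0.0001471·V_4 = 0
  0.01476·V_2 - 0.01471·V_1 - 0.00001613·V_4 = 0
  0.0002132·V_4 - 0.0001471·V_1 - 0.00001613·V_2 = 0
Solving these 4 simultaneous equations (Gaussian elimination) gives:
  V_0 = 13990 V, V_1 = 13980 V, V_2 = 13950 V, V_4 = 10700 V
R_eq = V_0 / 1 A = 13990 Ω = 13.99 kΩ

Final answer: 13.99 kΩ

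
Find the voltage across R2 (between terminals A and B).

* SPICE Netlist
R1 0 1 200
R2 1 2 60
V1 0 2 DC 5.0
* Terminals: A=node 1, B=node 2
R1 and R2 are in series across V1 (node 0 → node 1 → node 2), and the output A–B is taken across R2, so this is a voltage divider.
Series current: I = V1/(R1 + R2) = 5/(200 + 60) = 5/260 = 0.01923 A
V_R2 = I × R2 = V1 × R2/(R1 + R2) = 5 × 60/260 = 1.154 V

Final answer: 1.154 V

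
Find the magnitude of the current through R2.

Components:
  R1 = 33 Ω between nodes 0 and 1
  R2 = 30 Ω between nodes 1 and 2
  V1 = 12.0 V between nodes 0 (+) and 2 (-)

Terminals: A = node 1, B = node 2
Nodal analysis, taking node 2 as the 0 V reference.
Source V1 fixes V_0 = 12 V.
KCL at each unknown node (sum of currents leaving = 0; resistances in Ω):
  Node 1: (V_1 - 12)/33 + (V_1 - 0)/30 = 0
Collecting terms: 0.06364 × V_1 = 0.3636  =>  V_1 = 5.714 V
I_R2 = (V_1 - V_2)/R2 = (5.714 - 0)/30 = 0.1905 A
|I_R2| = 0.1905 A

Final answer: |I_R2| = 0.1905 A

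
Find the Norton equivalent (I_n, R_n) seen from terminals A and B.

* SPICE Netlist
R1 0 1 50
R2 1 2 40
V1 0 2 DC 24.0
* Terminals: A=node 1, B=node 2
Find the Thévenin equivalent first; then I_n = V_th/R_th and R_n = R_th.
Step 1 — V_th is the open-circuit voltage V_A - V_B (nothing connected across the terminals).
Nodal analysis, taking node 2 as the 0 V reference.
Source V1 fixes V_0 = 24 V.
KCL at each unknown node (sum of currents leaving = 0; resistances in Ω):
  Node 1: (V_1 - 24)/50 + (V_1 - 0)/40 = 0
Collecting terms: 0.045 × V_1 = 0.48  =>  V_1 = 10.67 V
V_th = V_1 - V_2 = 10.67 - 0 = 10.67 V
Step 2 — R_th: zero the source — replace V1 by a short circuit (node 2 merges into node 0) — and find the resistance seen between A (node 1) and B (node 0).
Reduce the network between node 1 (A) and node 0 (B) by series/parallel combination:
  Rp1 = R1 ‖ R2 (parallel, both between nodes 0 and 1) = 1/(1/50 + 1/40) = 22.22 Ω
R_th = 22.22 Ω
I_n = V_th/R_th = 10.67/22.22 = 0.48 A, and R_n = R_th = 22.22 Ω

Final answer: I_n = 0.48 A, R_n = 22.22 Ω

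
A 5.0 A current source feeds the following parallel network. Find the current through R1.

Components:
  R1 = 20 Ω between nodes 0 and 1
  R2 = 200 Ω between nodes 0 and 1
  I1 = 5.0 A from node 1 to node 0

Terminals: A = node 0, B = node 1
All resistors sit directly between nodes 0 and 1, so they are in parallel and share one voltage V; the full source current 5 A splits among them.
1/R_par = 1/20 + 1/200 = 0.055 S  =>  R_par = 18.18 Ω
V = I × R_par = 5 × 18.18 = 90.91 V
I_R1 = V/R1 = 90.91/20 = 4.545 A

Final answer: 4.545 A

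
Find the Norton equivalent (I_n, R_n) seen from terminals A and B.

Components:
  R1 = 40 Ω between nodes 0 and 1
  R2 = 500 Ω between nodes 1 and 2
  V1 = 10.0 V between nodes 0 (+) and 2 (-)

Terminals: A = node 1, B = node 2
Find the Thévenin equivalent first; then I_n = V_th/R_th and R_n = R_th.
Step 1 — V_th is the open-circuit voltage V_A - V_B (nothing connected across the terminals).
Nodal analysis, taking node 2 as the 0 V reference.
Source V1 fixes V_0 = 10 V.
KCL at each unknown node (sum of currents leaving = 0; resistances in Ω):
  Node 1: (V_1 - 10)/40 + (V_1 - 0)/500 = 0
Collecting terms: 0.027 × V_1 = 0.25  =>  V_1 = 9.259 V
V_th = V_1 - V_2 = 9.259 - 0 = 9.259 V
Step 2 — R_th: zero the source — replace V1 by a short circuit (node 2 merges into node 0) — and find the resistance seen between A (node 1) and B (node 0).
Reduce the network between node 1 (A) and node 0 (B) by series/parallel combination:
  Rp1 = R1 ‖ R2 (parallel, both between nodes 0 and 1) = 1/(1/40 + 1/500) = 37.04 Ω
R_th = 37.04 Ω
I_n = V_th/R_th = 9.259/37.04 = 0.25 A, and R_n = R_th = 37.04 Ω

Final answer: I_n = 0.25 A, R_n = 37.04 Ω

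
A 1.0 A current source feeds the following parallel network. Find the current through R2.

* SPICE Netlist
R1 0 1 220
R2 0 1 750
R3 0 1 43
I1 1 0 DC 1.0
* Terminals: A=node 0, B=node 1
All resistors sit directly between nodes 0 and 1, so they are in parallel and share one voltage V; the full source current 1 A splits among them.
1/R_par = 1/220 + 1/750 + 1/43 = 0.02913 S  =>  R_par = 34.32 Ω
V = I × R_par = 1 × 34.32 = 34.32 V
I_R2 = V/R2 = 34.32/750 = 0.04576 A

Final answer: 0.04576 A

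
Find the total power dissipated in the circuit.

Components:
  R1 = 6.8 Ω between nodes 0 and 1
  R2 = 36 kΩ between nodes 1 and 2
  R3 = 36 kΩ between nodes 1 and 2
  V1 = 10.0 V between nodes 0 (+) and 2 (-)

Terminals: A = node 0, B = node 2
Nodal analysis, taking node 2 as the 0 V reference.
Source V1 fixes V_0 = 10 V.
KCL at each unknown node (sum of currents leaving = 0; resistances in Ω):
  Node 1: (V_1 - 10)/6.8 + (V_1 - 0)/36000 + (V_1 - 0)/36000 = 0
Collecting terms: 0.1471 × V_1 = 1.471  =>  V_1 = 9.996 V
Power in each resistor, P = (ΔV)²/R:
  P_R1 = (10 - 9.996)²/6.8 = 0.000002097 W
  P_R2 = (9.996 - 0)²/36000 = 0.002776 W
  P_R3 = (9.996 - 0)²/36000 = 0.002776 W
P_total = P_R1 + P_R2 + P_R3 = 0.005553 W

Final answer: 0.005553 W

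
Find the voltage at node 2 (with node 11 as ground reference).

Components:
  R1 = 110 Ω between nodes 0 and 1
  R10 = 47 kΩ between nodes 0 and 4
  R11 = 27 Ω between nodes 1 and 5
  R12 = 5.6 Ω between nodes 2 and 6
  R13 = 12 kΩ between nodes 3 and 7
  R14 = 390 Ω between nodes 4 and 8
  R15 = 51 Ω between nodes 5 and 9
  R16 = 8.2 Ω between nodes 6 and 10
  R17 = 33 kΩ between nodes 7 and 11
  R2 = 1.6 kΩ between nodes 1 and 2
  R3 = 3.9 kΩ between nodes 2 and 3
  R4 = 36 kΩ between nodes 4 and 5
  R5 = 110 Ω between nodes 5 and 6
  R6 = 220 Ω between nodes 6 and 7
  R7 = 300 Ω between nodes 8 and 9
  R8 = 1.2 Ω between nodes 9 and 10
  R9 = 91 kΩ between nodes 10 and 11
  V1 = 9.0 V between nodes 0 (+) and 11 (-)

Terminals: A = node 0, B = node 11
Nodal analysis, taking node 11 as the 0 V reference.
Source V1 fixes V_0 = 9 V.
KCL at each unknown node (sum of currents leaving = 0; resistances in Ω):
  Node 1: (V_1 - 9)/110 + (V_1 - V_2)/1600 + (V_1 - V_5)/27 = 0
  Node 2: (V_2 - V_1)/1600 + (V_2 - V_3)/3900 + (V_2 - V_6)/5.6 = 0
  Node 3: (V_3 - V_2)/3900 + (V_3 - V_7)/12000 = 0
  Node 4: (V_4 - V_5)/36000 + (V_4 - 9)/47000 + (V_4 - V_8)/390 = 0
  Node 5: (V_5 - V_4)/36000 + (V_5 - V_6)/110 + (V_5 - V_1)/27 + (V_5 - V_9)/51 = 0
  Node 6: (V_6 - V_5)/110 + (V_6 - V_7)/220 + (V_6 - V_2)/5.6 + (V_6 - V_10)/8.2 = 0
  Node 7: (V_7 - V_6)/220 + (V_7 - V_3)/12000 + (V_7 - 0)/33000 = 0
  Node 8: (V_8 - V_9)/300 + (V_8 - V_4)/390 = 0
  Node 9: (V_9 - V_8)/300 + (V_9 - V_10)/1.2 + (V_9 - V_5)/51 = 0
  Node 10: (V_10 - V_9)/1.2 + (V_10 - 0)/91000 + (V_10 - V_6)/8.2 = 0
Collecting terms (coefficients in siemens):
  0.04675·V_1 - 0.000625·V_2 - 0.03704·V_5 = 0.08182
  0.1795·V_2 - 0.000625·V_1 - 0.0002564·V_3 - 0.1786·V_6 = 0
  0.0003397·V_3 - 0.0002564·V_2 - 0.00008333·V_7 = 0
  0.002613·V_4 - 0.00002778·V_5 - 0.002564·V_8 = 0.0001915
  0.06576·V_5 - 0.03704·V_1 - 0.00002778·V_4 - 0.009091·V_6 - 0.01961·V_9 = 0
  0.3142·V_6 - 0.1786·V_2 - 0.009091·V_5 - 0.004545·V_7 - 0.122·V_10 = 0
  0.004659·V_7 - 0.00008333·V_3 - 0.004545·V_6 = 0
  0.005897·V_8 - 0.002564·V_4 - 0.003333·V_9 = 0
  0.8563·V_9 - 0.01961·V_5 - 0.003333·V_8 - 0.8333·V_10 = 0
  0.9553·V_10 - 0.122·V_6 - 0.8333·V_9 = 0
Solving these 10 simultaneous equations (Gaussian elimination) gives:
  V_1 = 8.96 V, V_2 = 8.937 V, V_3 = 8.923 V, V_4 = 8.94 V
  V_5 = 8.95 V, V_6 = 8.937 V, V_7 = 8.879 V, V_8 = 8.939 V
  V_9 = 8.938 V, V_10 = 8.938 V
The requested potential is V_2 = 8.937 V.

Final answer: V_2 = 8.937 V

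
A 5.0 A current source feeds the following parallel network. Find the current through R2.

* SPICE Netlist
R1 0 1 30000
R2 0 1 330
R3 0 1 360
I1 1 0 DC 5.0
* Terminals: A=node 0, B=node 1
All resistors sit directly between nodes 0 and 1, so they are in parallel and share one voltage V; the full source current 5 A splits among them.
1/R_par = 1/30000 + 1/330 + 1/360 = 0.005841 S  =>  R_par = 171.2 Ω
V = I × R_par = 5 × 171.2 = 856 V
I_R2 = V/R2 = 856/330 = 2.594 A

Final answer: 2.594 A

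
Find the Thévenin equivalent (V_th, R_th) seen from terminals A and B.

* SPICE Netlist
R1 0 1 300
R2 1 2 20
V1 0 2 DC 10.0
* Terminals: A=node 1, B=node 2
Step 1 — V_th is the open-circuit voltage V_A - V_B (nothing connected across the terminals).
Nodal analysis, taking node 2 as the 0 V reference.
Source V1 fixes V_0 = 10 V.
KCL at each unknown node (sum of currents leaving = 0; resistances in Ω):
  Node 1: (V_1 - 10)/300 + (V_1 - 0)/20 = 0
Collecting terms: 0.05333 × V_1 = 0.03333  =>  V_1 = 0.625 V
V_th = V_1 - V_2 = 0.625 - 0 = 0.625 V
Step 2 — R_th: zero the source — replace V1 by a short circuit (node 2 merges into node 0) — and find the resistance seen between A (node 1) and B (node 0).
Reduce the network between node 1 (A) and node 0 (B) by series/parallel combination:
  Rp1 = R1 ‖ R2 (parallel, both between nodes 0 and 1) = 1/(1/300 + 1/20) = 18.75 Ω
R_th = 18.75 Ω

Final answer: V_th = 0.625 V, R_th = 18.75 Ω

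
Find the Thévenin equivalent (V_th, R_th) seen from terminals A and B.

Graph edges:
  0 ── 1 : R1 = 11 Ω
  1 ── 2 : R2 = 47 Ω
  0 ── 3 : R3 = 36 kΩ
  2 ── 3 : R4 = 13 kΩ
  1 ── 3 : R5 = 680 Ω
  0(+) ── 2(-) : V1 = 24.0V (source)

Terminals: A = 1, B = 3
Step 1 — V_th is the open-circuit voltage V_A - V_B (nothing connected across the terminals).
Nodal analysis, taking node 2 as the 0 V reference.
Source V1 fixes V_0 = 24 V.
KCL at each unknown node (sum of currents leaving = 0; resistances in Ω):
  Node 1: (V_1 - 24)/11 + (V_1 - 0)/47 + (V_1 - V_3)/680 = 0
  Node 3: (V_3 - 24)/36000 + (V_3 - 0)/13000 + (V_3 - V_1)/680 = 0
Collecting terms (coefficients in siemens):
  0.1137·V_1 - 0.001471·V_3 = 2.182
  0.001575·V_3 - 0.001471·V_1 = 0.0006667
Determinant D = (0.1137)(0.001575) - (-0.001471)(-0.001471) = 0.0001769
V_1 = [(2.182)(0.001575) - (-0.001471)(0.0006667)]/D = 19.44 V
V_3 = [(0.1137)(0.0006667) - (2.182)(-0.001471)]/D = 18.57 V
V_th = V_1 - V_3 = 19.44 - 18.57 = 0.8687 V
Step 2 — R_th: zero the source — replace V1 by a short circuit (node 2 merges into node 0) — and find the resistance seen between A (node 1) and B (node 3).
Reduce the network between node 1 (A) and node 3 (B) by series/parallel combination:
  Rp1 = R1 ‖ R2 (parallel, both between nodes 0 and 1) = 1/(1/11 + 1/47) = 8.914 Ω
  Rp2 = R3 ‖ R4 (parallel, both between nodes 0 and 3) = 1/(1/36000 + 1/13000) = 9551 Ω
  Rs1 = Rp1 + Rp2 (series, joined only at node 0) = 8.914 + 9551 = 9560 Ω
  Rp3 = R5 ‖ Rs1 (parallel, both between nodes 1 and 3) = 1/(1/680 + 1/9560) = 634.8 Ω
R_th = 634.8 Ω

Final answer: V_th = 0.8687 V, R_th = 634.8 Ω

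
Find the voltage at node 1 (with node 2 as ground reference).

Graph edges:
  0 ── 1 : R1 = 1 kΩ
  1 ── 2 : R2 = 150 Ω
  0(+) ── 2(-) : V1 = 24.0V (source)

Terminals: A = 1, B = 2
Nodal analysis, taking node 2 as the 0 V reference.
Source V1 fixes V_0 = 24 V.
KCL at each unknown node (sum of currents leaving = 0; resistances in Ω):
  Node 1: (V_1 - 24)/1000 + (V_1 - 0)/150 = 0
Collecting terms: 0.007667 × V_1 = 0.024  =>  V_1 = 3.13 V
The requested potential is V_1 = 3.13 V.

Final answer: V_1 = 3.13 V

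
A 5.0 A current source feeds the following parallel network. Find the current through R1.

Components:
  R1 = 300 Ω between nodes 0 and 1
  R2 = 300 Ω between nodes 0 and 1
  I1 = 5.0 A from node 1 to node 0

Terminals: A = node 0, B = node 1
All resistors sit directly between nodes 0 and 1, so they are in parallel and share one voltage V; the full source current 5 A splits among them.
1/R_par = 1/300 + 1/300 = 0.006667 S  =>  R_par = 150 Ω
V = I × R_par = 5 × 150 = 750 V
I_R1 = V/R1 = 750/300 = 2.5 A

Final answer: 2.5 A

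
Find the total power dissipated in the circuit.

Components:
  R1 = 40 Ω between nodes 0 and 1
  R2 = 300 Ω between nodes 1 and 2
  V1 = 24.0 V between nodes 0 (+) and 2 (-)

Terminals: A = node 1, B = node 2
Nodal analysis, taking node 2 as the 0 V reference.
Source V1 fixes V_0 = 24 V.
KCL at each unknown node (sum of currents leaving = 0; resistances in Ω):
  Node 1: (V_1 - 24)/40 + (V_1 - 0)/300 = 0
Collecting terms: 0.02833 × V_1 = 0.6  =>  V_1 = 21.18 V
Power in each resistor, P = (ΔV)²/R:
  P_R1 = (24 - 21.18)²/40 = 0.1993 W
  P_R2 = (21.18 - 0)²/300 = 1.495 W
P_total = P_R1 + P_R2 = 1.694 W

Final answer: 1.694 W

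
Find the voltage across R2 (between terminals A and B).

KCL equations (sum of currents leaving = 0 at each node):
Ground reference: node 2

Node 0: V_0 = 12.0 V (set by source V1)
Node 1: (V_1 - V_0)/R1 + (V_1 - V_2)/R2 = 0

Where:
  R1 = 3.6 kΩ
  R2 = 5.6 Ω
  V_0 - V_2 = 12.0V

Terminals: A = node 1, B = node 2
R1 and R2 are in series across V1 (node 0 → node 1 → node 2), and the output A–B is taken across R2, so this is a voltage divider.
Series current: I = V1/(R1 + R2) = 12/(3600 + 5.6) = 12/3606 = 0.003328 A
V_R2 = I × R2 = V1 × R2/(R1 + R2) = 12 × 5.6/3606 = 0.01864 V

Final answer: 0.01864 V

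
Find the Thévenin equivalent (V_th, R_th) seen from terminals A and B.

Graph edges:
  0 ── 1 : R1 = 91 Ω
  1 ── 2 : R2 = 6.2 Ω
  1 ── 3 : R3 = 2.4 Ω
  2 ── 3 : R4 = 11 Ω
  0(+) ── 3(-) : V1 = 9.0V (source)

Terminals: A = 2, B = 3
Step 1 — V_th is the open-circuit voltage V_A - V_B (nothing connected across the terminals).
Nodal analysis, taking node 3 as the 0 V reference.
Source V1 fixes V_0 = 9 V.
KCL at each unknown node (sum of currents leaving = 0; resistances in Ω):
  Node 1: (V_1 - 9)/91 + (V_1 - V_2)/6.2 + (V_1 - 0)/2.4 = 0
  Node 2: (V_2 - V_1)/6.2 + (V_2 - 0)/11 = 0
Collecting terms (coefficients in siemens):
  0.5889·V_1 - 0.1613·V_2 = 0.0989
  0.2522·V_2 - 0.1613·V_1 = 0
Determinant D = (0.5889)(0.2522) - (-0.1613)(-0.1613) = 0.1225
V_1 = [(0.0989)(0.2522) - (-0.1613)(0)]/D = 0.2036 V
V_2 = [(0.5889)(0) - (0.0989)(-0.1613)]/D = 0.1302 V
V_th = V_2 - V_3 = 0.1302 - 0 = 0.1302 V
Step 2 — R_th: zero the source — replace V1 by a short circuit (node 3 merges into node 0) — and find the resistance seen between A (node 2) and B (node 0).
Reduce the network between node 2 (A) and node 0 (B) by series/parallel combination:
  Rp1 = R1 ‖ R3 (parallel, both between nodes 0 and 1) = 1/(1/91 + 1/2.4) = 2.338 Ω
  Rs1 = R2 + Rp1 (series, joined only at node 1) = 6.2 + 2.338 = 8.538 Ω
  Rp2 = R4 ‖ Rs1 (parallel, both between nodes 0 and 2) = 1/(1/11 + 1/8.538) = 4.807 Ω
R_th = 4.807 Ω

Final answer: V_th = 0.1302 V, R_th = 4.807 Ω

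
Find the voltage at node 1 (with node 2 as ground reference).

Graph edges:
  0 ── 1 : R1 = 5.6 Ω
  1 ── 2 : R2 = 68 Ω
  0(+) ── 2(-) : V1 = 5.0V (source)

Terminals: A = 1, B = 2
Nodal analysis, taking node 2 as the 0 V reference.
Source V1 fixes V_0 = 5 V.
KCL at each unknown node (sum of currents leaving = 0; resistances in Ω):
  Node 1: (V_1 - 5)/5.6 + (V_1 - 0)/68 = 0
Collecting terms: 0.1933 × V_1 = 0.8929  =>  V_1 = 4.62 V
The requested potential is V_1 = 4.62 V.

Final answer: V_1 = 4.62 V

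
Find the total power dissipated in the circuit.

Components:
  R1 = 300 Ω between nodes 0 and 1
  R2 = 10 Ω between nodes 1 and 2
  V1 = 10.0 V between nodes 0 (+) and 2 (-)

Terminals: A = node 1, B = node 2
Nodal analysis, taking node 2 as the 0 V reference.
Source V1 fixes V_0 = 10 V.
KCL at each unknown node (sum of currents leaving = 0; resistances in Ω):
  Node 1: (V_1 - 10)/300 + (V_1 - 0)/10 = 0
Collecting terms: 0.1033 × V_1 = 0.03333  =>  V_1 = 0.3226 V
Power in each resistor, P = (ΔV)²/R:
  P_R1 = (10 - 0.3226)²/300 = 0.3122 W
  P_R2 = (0.3226 - 0)²/10 = 0.01041 W
P_total = P_R1 + P_R2 = 0.3226 W

Final answer: 0.3226 W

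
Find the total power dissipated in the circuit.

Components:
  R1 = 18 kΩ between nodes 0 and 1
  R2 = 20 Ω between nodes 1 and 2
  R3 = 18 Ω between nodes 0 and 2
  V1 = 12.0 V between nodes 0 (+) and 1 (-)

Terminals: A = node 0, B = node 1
Nodal analysis, taking node 1 as the 0 V reference.
Source V1 fixes V_0 = 12 V.
KCL at each unknown node (sum of currents leaving = 0; resistances in Ω):
  Node 2: (V_2 - 0)/20 + (V_2 - 12)/18 = 0
Collecting terms: 0.1056 × V_2 = 0.6667  =>  V_2 = 6.316 V
Power in each resistor, P = (ΔV)²/R:
  P_R1 = (12 - 0)²/18000 = 0.008 W
  P_R2 = (0 - 6.316)²/20 = 1.994 W
  P_R3 = (12 - 6.316)²/18 = 1.795 W
P_total = P_R1 + P_R2 + P_R3 = 3.797 W

Final answer: 3.797 W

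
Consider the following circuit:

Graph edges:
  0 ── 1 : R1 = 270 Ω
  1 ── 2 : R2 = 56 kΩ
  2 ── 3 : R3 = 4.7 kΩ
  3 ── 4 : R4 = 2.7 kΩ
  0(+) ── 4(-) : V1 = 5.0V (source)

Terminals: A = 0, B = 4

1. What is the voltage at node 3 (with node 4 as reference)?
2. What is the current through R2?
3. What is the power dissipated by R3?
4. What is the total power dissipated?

Nodal analysis, taking node 4 as the 0 V reference.
Source V1 fixes V_0 = 5 V.
KCL at each unknown node (sum of currents leaving = 0; resistances in Ω):
  Node 1: (V_1 - 5)/270 + (V_1 - V_2)/56000 = 0
  Node 2: (V_2 - V_1)/56000 + (V_2 - V_3)/4700 = 0
  Node 3: (V_3 - V_2)/4700 + (V_3 - 0)/2700 = 0
Collecting terms (coefficients in siemens):
  0.003722·V_1 - 0.00001786·V_2 = 0.01852
  0.0002306·V_2 - 0.00001786·V_1 - 0.0002128·V_3 = 0
  0.0005831·V_3 - 0.0002128·V_2 = 0
Solving these 3 simultaneous equations (Gaussian elimination) gives:
  V_1 = 4.979 V, V_2 = 0.5811 V, V_3 = 0.212 V
Part 1:
  Read off the nodal solution: V_3 = 0.212 V
Part 2:
  I_R2 = (V_1 - V_2)/R2 = (4.979 - 0.5811)/56000 = 0.00007853 A
  Magnitude: I_R2 = 0.00007853 A
Part 3:
  I_R3 = (V_2 - V_3)/R3 = (0.5811 - 0.212)/4700 = 0.00007853 A
  P_R3 = I_R3² × R3 = (0.00007853)² × 4700 = 0.00002898 W
Part 4:
  Power in each resistor, P = (ΔV)²/R:
    P_R1 = (5 - 4.979)²/270 = 0.000001665 W
    P_R2 = (4.979 - 0.5811)²/56000 = 0.0003453 W
    P_R3 = (0.5811 - 0.212)²/4700 = 0.00002898 W
    P_R4 = (0.212 - 0)²/2700 = 0.00001665 W
  P_total = P_R1 + P_R2 + P_R3 + P_R4 = 0.0003926 W

Final answers:
1. V_3 = 0.212 V
2. I_R2 = 7.853e-05 A
3. P_R3 = 2.898e-05 W
4. P_total = 0.0003926 W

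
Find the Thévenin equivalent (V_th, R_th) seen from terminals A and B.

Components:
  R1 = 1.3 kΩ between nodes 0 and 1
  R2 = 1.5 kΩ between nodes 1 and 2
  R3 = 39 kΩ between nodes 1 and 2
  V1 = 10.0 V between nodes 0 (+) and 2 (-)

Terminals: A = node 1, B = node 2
Step 1 — V_th is the open-circuit voltage V_A - V_B (nothing connected across the terminals).
Nodal analysis, taking node 2 as the 0 V reference.
Source V1 fixes V_0 = 10 V.
KCL at each unknown node (sum of currents leaving = 0; resistances in Ω):
  Node 1: (V_1 - 10)/1300 + (V_1 - 0)/1500 + (V_1 - 0)/39000 = 0
Collecting terms: 0.001462 × V_1 = 0.007692  =>  V_1 = 5.263 V
V_th = V_1 - V_2 = 5.263 - 0 = 5.263 V
Step 2 — R_th: zero the source — replace V1 by a short circuit (node 2 merges into node 0) — and find the resistance seen between A (node 1) and B (node 0).
Reduce the network between node 1 (A) and node 0 (B) by series/parallel combination:
  Rp1 = R1 ‖ R2 ‖ R3 (parallel, all between nodes 0 and 1) = 1/(1/1300 + 1/1500 + 1/39000) = 684.2 Ω
R_th = 684.2 Ω

Final answer: V_th = 5.263 V, R_th = 684.2 Ω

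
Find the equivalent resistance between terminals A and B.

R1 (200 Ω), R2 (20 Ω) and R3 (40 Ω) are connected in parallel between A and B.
Reduce the network between node 0 (A) and node 1 (B) by series/parallel combination:
  Rp1 = R1 ‖ R2 ‖ R3 (parallel, all between nodes 0 and 1) = 1/(1/200 + 1/20 + 1/40) = 12.5 Ω
R_eq = 12.5 Ω

Final answer: 12.5 Ω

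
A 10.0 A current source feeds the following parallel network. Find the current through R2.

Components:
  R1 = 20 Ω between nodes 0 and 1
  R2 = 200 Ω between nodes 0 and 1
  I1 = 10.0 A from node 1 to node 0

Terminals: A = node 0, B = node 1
All resistors sit directly between nodes 0 and 1, so they are in parallel and share one voltage V; the full source current 10 A splits among them.
1/R_par = 1/20 + 1/200 = 0.055 S  =>  R_par = 18.18 Ω
V = I × R_par = 10 × 18.18 = 181.8 V
I_R2 = V/R2 = 181.8/200 = 0.9091 A

Final answer: 0.9091 A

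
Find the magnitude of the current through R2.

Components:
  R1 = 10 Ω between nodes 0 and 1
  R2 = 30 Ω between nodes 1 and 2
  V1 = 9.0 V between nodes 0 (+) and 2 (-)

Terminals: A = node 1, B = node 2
Nodal analysis, taking node 2 as the 0 V reference.
Source V1 fixes V_0 = 9 V.
KCL at each unknown node (sum of currents leaving = 0; resistances in Ω):
  Node 1: (V_1 - 9)/10 + (V_1 - 0)/30 = 0
Collecting terms: 0.1333 × V_1 = 0.9  =>  V_1 = 6.75 V
I_R2 = (V_1 - V_2)/R2 = (6.75 - 0)/30 = 0.225 A
|I_R2| = 0.225 A

Final answer: |I_R2| = 0.225 A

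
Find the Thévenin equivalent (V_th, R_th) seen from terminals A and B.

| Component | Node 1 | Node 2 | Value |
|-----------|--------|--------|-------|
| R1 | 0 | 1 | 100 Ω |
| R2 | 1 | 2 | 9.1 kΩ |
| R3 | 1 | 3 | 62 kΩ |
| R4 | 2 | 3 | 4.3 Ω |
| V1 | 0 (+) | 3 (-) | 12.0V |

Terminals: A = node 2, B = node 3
Step 1 — V_th is the open-circuit voltage V_A - V_B (nothing connected across the terminals).
Nodal analysis, taking node 3 as the 0 V reference.
Source V1 fixes V_0 = 12 V.
KCL at each unknown node (sum of currents leaving = 0; resistances in Ω):
  Node 1: (V_1 - 12)/100 + (V_1 - V_2)/9100 + (V_1 - 0)/62000 = 0
  Node 2: (V_2 - V_1)/9100 + (V_2 - 0)/4.3 = 0
Collecting terms (coefficients in siemens):
  0.01013·V_1 - 0.0001099·V_2 = 0.12
  0.2327·V_2 - 0.0001099·V_1 = 0
Determinant D = (0.01013)(0.2327) - (-0.0001099)(-0.0001099) = 0.002356
V_1 = [(0.12)(0.2327) - (-0.0001099)(0)]/D = 11.85 V
V_2 = [(0.01013)(0) - (0.12)(-0.0001099)]/D = 0.005597 V
V_th = V_2 - V_3 = 0.005597 - 0 = 0.005597 V
Step 2 — R_th: zero the source — replace V1 by a short circuit (node 3 merges into node 0) — and find the resistance seen between A (node 2) and B (node 0).
Reduce the network between node 2 (A) and node 0 (B) by series/parallel combination:
  Rp1 = R1 ‖ R3 (parallel, both between nodes 0 and 1) = 1/(1/100 + 1/62000) = 99.84 Ω
  Rs1 = R2 + Rp1 (series, joined only at node 1) = 9100 + 99.84 = 9200 Ω
  Rp2 = R4 ‖ Rs1 (parallel, both between nodes 0 and 2) = 1/(1/4.3 + 1/9200) = 4.298 Ω
R_th = 4.298 Ω

Final answer: V_th = 0.005597 V, R_th = 4.298 Ω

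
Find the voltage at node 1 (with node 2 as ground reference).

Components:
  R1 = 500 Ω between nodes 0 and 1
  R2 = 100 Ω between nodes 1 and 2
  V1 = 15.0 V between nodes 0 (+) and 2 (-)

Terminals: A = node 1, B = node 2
Nodal analysis, taking node 2 as the 0 V reference.
Source V1 fixes V_0 = 15 V.
KCL at each unknown node (sum of currents leaving = 0; resistances in Ω):
  Node 1: (V_1 - 15)/500 + (V_1 - 0)/100 = 0
Collecting terms: 0.012 × V_1 = 0.03  =>  V_1 = 2.5 V
The requested potential is V_1 = 2.5 V.

Final answer: V_1 = 2.5 V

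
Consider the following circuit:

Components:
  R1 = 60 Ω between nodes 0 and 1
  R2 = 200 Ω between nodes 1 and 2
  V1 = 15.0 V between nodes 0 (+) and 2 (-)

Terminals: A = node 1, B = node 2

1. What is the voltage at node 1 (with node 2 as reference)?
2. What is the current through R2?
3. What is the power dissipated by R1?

Nodal analysis, taking node 2 as the 0 V reference.
Source V1 fixes V_0 = 15 V.
KCL at each unknown node (sum of currents leaving = 0; resistances in Ω):
  Node 1: (V_1 - 15)/60 + (V_1 - 0)/200 = 0
Collecting terms: 0.02167 × V_1 = 0.25  =>  V_1 = 11.54 V
Part 1:
  Read off the nodal solution: V_1 = 11.54 V
Part 2:
  I_R2 = (V_1 - V_2)/R2 = (11.54 - 0)/200 = 0.05769 A
  Magnitude: I_R2 = 0.05769 A
Part 3:
  I_R1 = (V_0 - V_1)/R1 = (15 - 11.54)/60 = 0.05769 A
  P_R1 = I_R1² × R1 = (0.05769)² × 60 = 0.1997 W

Final answers:
1. V_1 = 11.54 V
2. I_R2 = 0.05769 A
3. P_R1 = 0.1997 W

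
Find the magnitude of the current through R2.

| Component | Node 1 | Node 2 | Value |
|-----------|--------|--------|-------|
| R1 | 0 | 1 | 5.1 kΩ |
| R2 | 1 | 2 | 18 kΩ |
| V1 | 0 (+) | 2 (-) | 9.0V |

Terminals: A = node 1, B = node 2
Nodal analysis, taking node 2 as the 0 V reference.
Source V1 fixes V_0 = 9 V.
KCL at each unknown node (sum of currents leaving = 0; resistances in Ω):
  Node 1: (V_1 - 9)/5100 + (V_1 - 0)/18000 = 0
Collecting terms: 0.0002516 × V_1 = 0.001765  =>  V_1 = 7.013 V
I_R2 = (V_1 - V_2)/R2 = (7.013 - 0)/18000 = 0.0003896 A
|I_R2| = 0.0003896 A

Final answer: |I_R2| = 0.0003896 A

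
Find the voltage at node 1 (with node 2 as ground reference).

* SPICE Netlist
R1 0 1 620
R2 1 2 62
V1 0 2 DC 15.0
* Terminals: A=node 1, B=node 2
Nodal analysis, taking node 2 as the 0 V reference.
Source V1 fixes V_0 = 15 V.
KCL at each unknown node (sum of currents leaving = 0; resistances in Ω):
  Node 1: (V_1 - 15)/620 + (V_1 - 0)/62 = 0
Collecting terms: 0.01774 × V_1 = 0.02419  =>  V_1 = 1.364 V
The requested potential is V_1 = 1.364 V.

Final answer: V_1 = 1.364 V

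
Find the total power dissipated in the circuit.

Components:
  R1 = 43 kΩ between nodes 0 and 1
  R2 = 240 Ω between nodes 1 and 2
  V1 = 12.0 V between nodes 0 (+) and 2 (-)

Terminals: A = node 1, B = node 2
Nodal analysis, taking node 2 as the 0 V reference.
Source V1 fixes V_0 = 12 V.
KCL at each unknown node (sum of currents leaving = 0; resistances in Ω):
  Node 1: (V_1 - 12)/43000 + (V_1 - 0)/240 = 0
Collecting terms: 0.00419 × V_1 = 0.0002791  =>  V_1 = 0.0666 V
Power in each resistor, P = (ΔV)²/R:
  P_R1 = (12 - 0.0666)²/43000 = 0.003312 W
  P_R2 = (0.0666 - 0)²/240 = 0.00001848 W
P_total = P_R1 + P_R2 = 0.00333 W

Final answer: 0.00333 W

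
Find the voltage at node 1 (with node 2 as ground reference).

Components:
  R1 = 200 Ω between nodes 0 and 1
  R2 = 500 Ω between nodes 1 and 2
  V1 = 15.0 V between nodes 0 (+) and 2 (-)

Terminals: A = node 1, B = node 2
Nodal analysis, taking node 2 as the 0 V reference.
Source V1 fixes V_0 = 15 V.
KCL at each unknown node (sum of currents leaving = 0; resistances in Ω):
  Node 1: (V_1 - 15)/200 + (V_1 - 0)/500 = 0
Collecting terms: 0.007 × V_1 = 0.075  =>  V_1 = 10.71 V
The requested potential is V_1 = 10.71 V.

Final answer: V_1 = 10.71 V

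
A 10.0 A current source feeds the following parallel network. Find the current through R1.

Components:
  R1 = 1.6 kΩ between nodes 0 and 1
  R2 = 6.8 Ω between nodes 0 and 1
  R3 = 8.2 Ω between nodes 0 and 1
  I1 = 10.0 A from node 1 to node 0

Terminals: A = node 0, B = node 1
All resistors sit directly between nodes 0 and 1, so they are in parallel and share one voltage V; the full source current 10 A splits among them.
1/R_par = 1/1600 + 1/6.8 + 1/8.2 = 0.2696 S  =>  R_par = 3.709 Ω
V = I × R_par = 10 × 3.709 = 37.09 V
I_R1 = V/R1 = 37.09/1600 = 0.02318 A

Final answer: 0.02318 A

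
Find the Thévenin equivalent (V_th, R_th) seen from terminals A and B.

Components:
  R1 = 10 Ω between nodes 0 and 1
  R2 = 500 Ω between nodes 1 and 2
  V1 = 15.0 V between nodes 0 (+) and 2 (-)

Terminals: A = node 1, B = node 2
Step 1 — V_th is the open-circuit voltage V_A - V_B (nothing connected across the terminals).
Nodal analysis, taking node 2 as the 0 V reference.
Source V1 fixes V_0 = 15 V.
KCL at each unknown node (sum of currents leaving = 0; resistances in Ω):
  Node 1: (V_1 - 15)/10 + (V_1 - 0)/500 = 0
Collecting terms: 0.102 × V_1 = 1.5  =>  V_1 = 14.71 V
V_th = V_1 - V_2 = 14.71 - 0 = 14.71 V
Step 2 — R_th: zero the source — replace V1 by a short circuit (node 2 merges into node 0) — and find the resistance seen between A (node 1) and B (node 0).
Reduce the network between node 1 (A) and node 0 (B) by series/parallel combination:
  Rp1 = R1 ‖ R2 (parallel, both between nodes 0 and 1) = 1/(1/10 + 1/500) = 9.804 Ω
R_th = 9.804 Ω

Final answer: V_th = 14.71 V, R_th = 9.804 Ω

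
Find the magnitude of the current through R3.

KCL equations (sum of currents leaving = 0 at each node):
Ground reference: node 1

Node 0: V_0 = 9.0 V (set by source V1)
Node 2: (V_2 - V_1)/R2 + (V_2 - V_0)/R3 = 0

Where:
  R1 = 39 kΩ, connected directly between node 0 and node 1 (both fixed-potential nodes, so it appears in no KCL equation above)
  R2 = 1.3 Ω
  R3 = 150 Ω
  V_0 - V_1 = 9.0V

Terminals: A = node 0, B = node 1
Nodal analysis, taking node 1 as the 0 V reference.
Source V1 fixes V_0 = 9 V.
KCL at each unknown node (sum of currents leaving = 0; resistances in Ω):
  Node 2: (V_2 - 0)/1.3 + (V_2 - 9)/150 = 0
Collecting terms: 0.7759 × V_2 = 0.06  =>  V_2 = 0.07733 V
I_R3 = (V_0 - V_2)/R3 = (9 - 0.07733)/150 = 0.05948 A
|I_R3| = 0.05948 A

Final answer: |I_R3| = 0.05948 A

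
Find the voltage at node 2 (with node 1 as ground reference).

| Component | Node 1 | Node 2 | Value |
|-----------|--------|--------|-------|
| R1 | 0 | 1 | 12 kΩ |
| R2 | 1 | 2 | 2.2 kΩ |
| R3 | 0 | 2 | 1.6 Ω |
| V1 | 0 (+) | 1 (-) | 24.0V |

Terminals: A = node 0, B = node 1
Nodal analysis, taking node 1 as the 0 V reference.
Source V1 fixes V_0 = 24 V.
KCL at each unknown node (sum of currents leaving = 0; resistances in Ω):
  Node 2: (V_2 - 0)/2200 + (V_2 - 24)/1.6 = 0
Collecting terms: 0.6255 × V_2 = 15  =>  V_2 = 23.98 V
The requested potential is V_2 = 23.98 V.

Final answer: V_2 = 23.98 V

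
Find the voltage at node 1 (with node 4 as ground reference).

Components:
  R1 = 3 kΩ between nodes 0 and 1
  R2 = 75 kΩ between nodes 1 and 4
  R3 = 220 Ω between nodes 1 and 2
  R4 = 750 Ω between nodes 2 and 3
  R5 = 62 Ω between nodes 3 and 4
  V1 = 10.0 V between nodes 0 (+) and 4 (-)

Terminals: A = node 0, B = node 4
Nodal analysis, taking node 4 as the 0 V reference.
Source V1 fixes V_0 = 10 V.
KCL at each unknown node (sum of currents leaving = 0; resistances in Ω):
  Node 1: (V_1 - 10)/3000 + (V_1 - 0)/75000 + (V_1 - V_2)/220 = 0
  Node 2: (V_2 - V_1)/220 + (V_2 - V_3)/750 = 0
  Node 3: (V_3 - V_2)/750 + (V_3 - 0)/62 = 0
Collecting terms (coefficients in siemens):
  0.004892·V_1 - 0.004545·V_2 = 0.003333
  0.005879·V_2 - 0.004545·V_1 - 0.001333·V_3 = 0
  0.01746·V_3 - 0.001333·V_2 = 0
Solving these 3 simultaneous equations (Gaussian elimination) gives:
  V_1 = 2.534 V, V_2 = 1.993 V, V_3 = 0.1522 V
The requested potential is V_1 = 2.534 V.

Final answer: V_1 = 2.534 V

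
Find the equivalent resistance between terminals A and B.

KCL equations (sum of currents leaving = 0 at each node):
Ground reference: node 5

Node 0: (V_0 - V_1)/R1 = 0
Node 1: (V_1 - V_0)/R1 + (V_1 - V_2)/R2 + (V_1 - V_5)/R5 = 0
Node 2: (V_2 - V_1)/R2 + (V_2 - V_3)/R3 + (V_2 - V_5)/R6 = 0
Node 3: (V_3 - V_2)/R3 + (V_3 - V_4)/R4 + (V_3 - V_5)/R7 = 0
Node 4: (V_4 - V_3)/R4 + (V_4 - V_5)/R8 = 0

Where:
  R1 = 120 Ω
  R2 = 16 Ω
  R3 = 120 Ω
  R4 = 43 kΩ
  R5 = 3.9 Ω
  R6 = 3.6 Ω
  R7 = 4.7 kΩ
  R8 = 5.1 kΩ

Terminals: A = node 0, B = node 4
The network is not a plain series/parallel combination. Inject a 1 A test current into terminal A (node 0) and return it from terminal B (node 4); then R_eq = V_A / (1 A).
Nodal analysis, taking node 4 as the 0 V reference.
Current source I_test pushes 1 A into node 0 and draws it out of node 4.
KCL at each unknown node (sum of currents leaving = 0; resistances in Ω):
  Node 0: (V_0 - V_1)/120 - 1 = 0
  Node 1: (V_1 - V_0)/120 + (V_1 - V_2)/16 + (V_1 - V_5)/3.9 = 0
  Node 2: (V_2 - V_1)/16 + (V_2 - V_3)/120 + (V_2 - V_5)/3.6 = 0
  Node 3: (V_3 - V_2)/120 + (V_3 - 0)/43000 + (V_3 - V_5)/4700 = 0
  Node 5: (V_5 - V_1)/3.9 + (V_5 - V_2)/3.6 + (V_5 - V_3)/4700 + (V_5 - 0)/5100 = 0
Collecting terms (coefficients in siemens):
  0.008333·V_0 - 0.008333·V_1 = 1
  0.3272·V_1 - 0.008333·V_0 - 0.0625·V_2 - 0.2564·V_5 = 0
  0.3486·V_2 - 0.0625·V_1 - 0.008333·V_3 - 0.2778·V_5 = 0
  0.008569·V_3 - 0.008333·V_2 - 0.0002128·V_5 = 0
  0.5346·V_5 - 0.2564·V_1 - 0.2778·V_2 - 0.0002128·V_3 = 0
Solving these 5 simultaneous equations (Gaussian elimination) gives:
  V_0 = 4684 V, V_1 = 4564 V, V_2 = 4561 V, V_3 = 4548 V
  V_5 = 4561 V
R_eq = V_0 / 1 A = 4684 Ω = 4.684 kΩ

Final answer: 4.684 kΩ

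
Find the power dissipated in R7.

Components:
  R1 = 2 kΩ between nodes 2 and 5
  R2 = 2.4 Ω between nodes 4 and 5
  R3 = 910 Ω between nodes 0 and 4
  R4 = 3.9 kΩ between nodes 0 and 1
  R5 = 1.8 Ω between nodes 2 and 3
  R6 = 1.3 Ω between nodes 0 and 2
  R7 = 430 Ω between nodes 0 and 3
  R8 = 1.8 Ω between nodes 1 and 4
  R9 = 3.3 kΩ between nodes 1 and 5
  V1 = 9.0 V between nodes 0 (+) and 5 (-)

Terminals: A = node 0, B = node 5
Nodal analysis, taking node 5 as the 0 V reference.
Source V1 fixes V_0 = 9 V.
KCL at each unknown node (sum of currents leaving = 0; resistances in Ω):
  Node 1: (V_1 - 9)/3900 + (V_1 - V_4)/1.8 + (V_1 - 0)/3300 = 0
  Node 2: (V_2 - 0)/2000 + (V_2 - V_3)/1.8 + (V_2 - 9)/1.3 = 0
  Node 3: (V_3 - V_2)/1.8 + (V_3 - 9)/430 = 0
  Node 4: (V_4 - 0)/2.4 + (V_4 - 9)/910 + (V_4 - V_1)/1.8 = 0
Collecting terms (coefficients in siemens):
  0.5561·V_1 - 0.5556·V_4 = 0.002308
  1.325·V_2 - 0.5556·V_3 = 6.923
  0.5579·V_3 - 0.5556·V_2 = 0.02093
  0.9733·V_4 - 0.5556·V_1 = 0.00989
Solving these 4 simultaneous equations (Gaussian elimination) gives:
  V_1 = 0.03327 V, V_2 = 8.994 V, V_3 = 8.994 V, V_4 = 0.02915 V
I_R7 = (V_0 - V_3)/R7 = (9 - 8.994)/430 = 0.0000135 A
P_R7 = I_R7² × R7 = (0.0000135)² × 430 = 0.00000007835 W

Final answer: 7.835e-08 W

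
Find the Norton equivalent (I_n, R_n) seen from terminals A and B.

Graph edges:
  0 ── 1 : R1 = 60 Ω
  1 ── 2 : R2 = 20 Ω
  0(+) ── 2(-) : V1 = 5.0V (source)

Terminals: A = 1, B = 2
Find the Thévenin equivalent first; then I_n = V_th/R_th and R_n = R_th.
Step 1 — V_th is the open-circuit voltage V_A - V_B (nothing connected across the terminals).
Nodal analysis, taking node 2 as the 0 V reference.
Source V1 fixes V_0 = 5 V.
KCL at each unknown node (sum of currents leaving = 0; resistances in Ω):
  Node 1: (V_1 - 5)/60 + (V_1 - 0)/20 = 0
Collecting terms: 0.06667 × V_1 = 0.08333  =>  V_1 = 1.25 V
V_th = V_1 - V_2 = 1.25 - 0 = 1.25 V
Step 2 — R_th: zero the source — replace V1 by a short circuit (node 2 merges into node 0) — and find the resistance seen between A (node 1) and B (node 0).
Reduce the network between node 1 (A) and node 0 (B) by series/parallel combination:
  Rp1 = R1 ‖ R2 (parallel, both between nodes 0 and 1) = 1/(1/60 + 1/20) = 15 Ω
R_th = 15 Ω
I_n = V_th/R_th = 1.25/15 = 0.08333 A, and R_n = R_th = 15 Ω

Final answer: I_n = 0.08333 A, R_n = 15 Ω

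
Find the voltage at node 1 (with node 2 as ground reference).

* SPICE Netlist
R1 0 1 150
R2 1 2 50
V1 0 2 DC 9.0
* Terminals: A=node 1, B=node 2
Nodal analysis, taking node 2 as the 0 V reference.
Source V1 fixes V_0 = 9 V.
KCL at each unknown node (sum of currents leaving = 0; resistances in Ω):
  Node 1: (V_1 - 9)/150 + (V_1 - 0)/50 = 0
Collecting terms: 0.02667 × V_1 = 0.06  =>  V_1 = 2.25 V
The requested potential is V_1 = 2.25 V.

Final answer: V_1 = 2.25 V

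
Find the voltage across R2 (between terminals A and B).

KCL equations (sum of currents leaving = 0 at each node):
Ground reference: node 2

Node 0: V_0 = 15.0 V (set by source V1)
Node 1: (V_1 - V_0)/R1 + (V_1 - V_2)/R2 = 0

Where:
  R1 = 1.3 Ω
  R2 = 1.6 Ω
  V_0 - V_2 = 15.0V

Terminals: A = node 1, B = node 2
R1 and R2 are in series across V1 (node 0 → node 1 → node 2), and the output A–B is taken across R2, so this is a voltage divider.
Series current: I = V1/(R1 + R2) = 15/(1.3 + 1.6) = 15/2.9 = 5.172 A
V_R2 = I × R2 = V1 × R2/(R1 + R2) = 15 × 1.6/2.9 = 8.276 V

Final answer: 8.276 V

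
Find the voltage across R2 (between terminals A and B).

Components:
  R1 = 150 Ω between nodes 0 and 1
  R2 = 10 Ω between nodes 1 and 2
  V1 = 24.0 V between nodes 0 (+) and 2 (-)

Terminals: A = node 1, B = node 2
R1 and R2 are in series across V1 (node 0 → node 1 → node 2), and the output A–B is taken across R2, so this is a voltage divider.
Series current: I = V1/(R1 + R2) = 24/(150 + 10) = 24/160 = 0.15 A
V_R2 = I × R2 = V1 × R2/(R1 + R2) = 24 × 10/160 = 1.5 V

Final answer: 1.5 V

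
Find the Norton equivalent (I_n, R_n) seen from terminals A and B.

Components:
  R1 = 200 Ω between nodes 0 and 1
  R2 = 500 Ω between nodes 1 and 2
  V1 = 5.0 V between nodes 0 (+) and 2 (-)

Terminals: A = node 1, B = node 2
Find the Thévenin equivalent first; then I_n = V_th/R_th and R_n = R_th.
Step 1 — V_th is the open-circuit voltage V_A - V_B (nothing connected across the terminals).
Nodal analysis, taking node 2 as the 0 V reference.
Source V1 fixes V_0 = 5 V.
KCL at each unknown node (sum of currents leaving = 0; resistances in Ω):
  Node 1: (V_1 - 5)/200 + (V_1 - 0)/500 = 0
Collecting terms: 0.007 × V_1 = 0.025  =>  V_1 = 3.571 V
V_th = V_1 - V_2 = 3.571 - 0 = 3.571 V
Step 2 — R_th: zero the source — replace V1 by a short circuit (node 2 merges into node 0) — and find the resistance seen between A (node 1) and B (node 0).
Reduce the network between node 1 (A) and node 0 (B) by series/parallel combination:
  Rp1 = R1 ‖ R2 (parallel, both between nodes 0 and 1) = 1/(1/200 + 1/500) = 142.9 Ω
R_th = 142.9 Ω
I_n = V_th/R_th = 3.571/142.9 = 0.025 A, and R_n = R_th = 142.9 Ω

Final answer: I_n = 0.025 A, R_n = 142.9 Ω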